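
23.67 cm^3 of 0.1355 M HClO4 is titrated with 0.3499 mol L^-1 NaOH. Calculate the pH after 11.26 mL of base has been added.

n(acid) = 0.1355 x 0.02367 = 0.003207 mol; n(NaOH) added = 0.3499 x 0.01126 = 0.003940 mol.
Base is in excess by 0.003940 - 0.003207 = 0.0007326 mol in a total volume of 0.03493 L.
[OH^-] = 0.0007326/0.03493 = 0.02097 M, so pOH = 1.68 and pH = 14.00 - 1.68 = 12.32.

12.32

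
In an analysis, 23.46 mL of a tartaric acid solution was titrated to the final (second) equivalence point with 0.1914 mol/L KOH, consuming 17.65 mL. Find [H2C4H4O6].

0.0720 M

n(KOH) = 0.1914 x 0.01765 = 0.003378 mol.
At the final (second) equivalence point, 2 mol OH^- react per mol H2C4H4O6, so n(H2C4H4O6) = 0.003378 / 2 = 0.001689 mol.
[H2C4H4O6] = 0.001689 / 0.02346 L = 0.0720 M.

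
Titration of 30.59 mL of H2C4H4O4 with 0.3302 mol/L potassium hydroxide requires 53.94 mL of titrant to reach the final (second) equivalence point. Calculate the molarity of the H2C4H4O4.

n(KOH) = 0.3302 x 0.05394 = 0.01781 mol.
At the final (second) equivalence point, 2 mol OH^- react per mol H2C4H4O4, so n(H2C4H4O4) = 0.01781 / 2 = 0.008905 mol.
[H2C4H4O4] = 0.008905 / 0.03059 L = 0.291 M.

0.291 M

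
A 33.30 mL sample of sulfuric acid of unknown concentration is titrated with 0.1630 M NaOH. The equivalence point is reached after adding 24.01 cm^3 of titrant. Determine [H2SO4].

n(NaOH) delivered = 0.1630 x 0.02401 = 0.003914 mol.
The reaction is 1 H2SO4 + 2 NaOH, so n(H2SO4) = 0.003914 x 1/2 = 0.001957 mol.
[H2SO4] = 0.001957 mol / 0.03330 L = 0.0588 M.

0.0588 M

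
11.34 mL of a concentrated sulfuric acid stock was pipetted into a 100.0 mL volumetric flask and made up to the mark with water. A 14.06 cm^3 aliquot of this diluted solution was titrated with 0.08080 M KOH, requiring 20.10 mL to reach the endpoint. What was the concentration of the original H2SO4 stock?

n(KOH) = 0.08080 x 0.02010 = 0.001624 mol.
n(H2SO4) in the aliquot = 0.001624 x 1/2 = 0.0008120 mol.
[diluted H2SO4] = 0.0008120 / 0.01406 = 0.05776 M.
Dilution factor = 100.0/11.34 = 8.818, so [stock] = 0.05776 x 8.818 = 0.509 M.

0.509 M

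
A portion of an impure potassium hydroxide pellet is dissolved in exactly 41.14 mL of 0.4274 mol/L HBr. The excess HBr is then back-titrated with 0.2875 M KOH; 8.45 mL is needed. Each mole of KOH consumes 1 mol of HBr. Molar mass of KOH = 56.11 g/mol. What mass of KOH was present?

0.850 g

Total n(HBr) added = 0.4274 x 0.04114 = 0.01758 mol.
n(KOH) used = 0.2875 x 0.008450 = 0.002429 mol, which equals the excess n(HBr).
So n(HBr) consumed by the sample = 0.01758 - 0.002429 = 0.01515 mol.
n(KOH) = 0.01515 / 1 = 0.01515 mol.
mass = 0.01515 mol x 56.11 g/mol = 0.850 g.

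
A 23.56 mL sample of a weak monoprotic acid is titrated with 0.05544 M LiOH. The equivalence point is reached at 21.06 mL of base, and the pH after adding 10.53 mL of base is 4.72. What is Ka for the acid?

10.53 mL is half of the equivalence volume, so this is the half-equivalence point where [HA] = [A^-].
At half-equivalence pH = pKa, so pKa = 4.72.
Ka = 10^(-4.72) = 1.9 x 10^-5.

1.9 x 10^-5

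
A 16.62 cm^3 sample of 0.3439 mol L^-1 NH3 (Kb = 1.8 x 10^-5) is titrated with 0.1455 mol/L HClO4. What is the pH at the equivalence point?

n(NH3) = 0.3439 x 0.01662 = 0.005716 mol; V(HClO4) at equivalence = 0.005716/0.1455 = 0.03928 L.
At equivalence the base is fully converted to NH4+; total volume = 0.05590 L, so [NH4+] = 0.005716/0.05590 = 0.1022 M.
Ka(NH4+) = Kw/Kb = 1.0e-14 / 1.8 x 10^-5 = 5.56e-10.
[H^+] = sqrt(Ka x [NH4+]) = sqrt(5.56e-10 x 0.1022) = 7.54e-6 M.
pH = -log(7.54e-6) = 5.12.

5.12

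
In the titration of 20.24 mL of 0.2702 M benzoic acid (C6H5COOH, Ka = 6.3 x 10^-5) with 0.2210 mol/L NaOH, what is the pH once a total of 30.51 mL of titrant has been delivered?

n(acid) = 0.2702 x 0.02024 = 0.005469 mol; n(NaOH) added = 0.2210 x 0.03051 = 0.006743 mol.
Base is in excess by 0.006743 - 0.005469 = 0.001274 mol in a total volume of 0.05075 L.
[OH^-] = 0.001274/0.05075 = 0.02510 M, so pOH = 1.60 and pH = 14.00 - 1.60 = 12.40.

12.40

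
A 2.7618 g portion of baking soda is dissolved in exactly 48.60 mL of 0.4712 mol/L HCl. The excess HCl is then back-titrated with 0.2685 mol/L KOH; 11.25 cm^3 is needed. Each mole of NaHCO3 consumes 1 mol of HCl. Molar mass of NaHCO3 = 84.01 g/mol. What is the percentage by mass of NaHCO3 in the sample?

60.5%

Total n(HCl) added = 0.4712 x 0.04860 = 0.02290 mol.
n(KOH) used = 0.2685 x 0.01125 = 0.003021 mol, which equals the excess n(HCl).
So n(HCl) consumed by the sample = 0.02290 - 0.003021 = 0.01988 mol.
n(NaHCO3) = 0.01988 / 1 = 0.01988 mol.
mass NaHCO3 = 0.01988 x 84.01 = 1.670 g, so %NaHCO3 = 1.670/2.7618 x 100 = 60.5%.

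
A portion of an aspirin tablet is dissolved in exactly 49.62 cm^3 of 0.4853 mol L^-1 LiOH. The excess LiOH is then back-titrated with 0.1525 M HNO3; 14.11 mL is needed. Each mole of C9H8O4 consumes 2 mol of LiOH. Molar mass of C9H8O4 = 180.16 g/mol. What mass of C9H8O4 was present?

Total n(LiOH) added = 0.4853 x 0.04962 = 0.02408 mol.
n(HNO3) used = 0.1525 x 0.01411 = 0.002152 mol, which equals the excess n(LiOH).
So n(LiOH) consumed by the sample = 0.02408 - 0.002152 = 0.02193 mol.
n(C9H8O4) = 0.02193 / 2 = 0.01096 mol.
mass = 0.01096 mol x 180.16 g/mol = 1.98 g.

1.98 g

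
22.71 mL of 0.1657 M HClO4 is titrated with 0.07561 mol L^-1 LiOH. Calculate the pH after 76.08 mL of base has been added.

12.30

n(acid) = 0.1657 x 0.02271 = 0.003763 mol; n(LiOH) added = 0.07561 x 0.07608 = 0.005752 mol.
Base is in excess by 0.005752 - 0.003763 = 0.001989 mol in a total volume of 0.09879 L.
[OH^-] = 0.001989/0.09879 = 0.02014 M, so pOH = 1.70 and pH = 14.00 - 1.70 = 12.30.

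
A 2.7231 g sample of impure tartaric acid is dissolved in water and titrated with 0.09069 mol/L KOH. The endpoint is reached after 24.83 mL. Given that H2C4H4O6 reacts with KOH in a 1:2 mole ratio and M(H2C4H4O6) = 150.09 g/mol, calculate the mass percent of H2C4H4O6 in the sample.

n(KOH) = 0.09069 x 0.02483 = 0.002252 mol.
n(H2C4H4O6) = 0.002252 / 2 = 0.001126 mol.
mass of H2C4H4O6 = 0.001126 x 150.09 = 0.1690 g.
% purity = 0.1690 / 2.7231 x 100 = 6.21%.

6.21%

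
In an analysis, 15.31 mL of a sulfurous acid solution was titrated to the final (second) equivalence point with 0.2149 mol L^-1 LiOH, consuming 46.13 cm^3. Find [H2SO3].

n(LiOH) = 0.2149 x 0.04613 = 0.009913 mol.
At the final (second) equivalence point, 2 mol OH^- react per mol H2SO3, so n(H2SO3) = 0.009913 / 2 = 0.004957 mol.
[H2SO3] = 0.004957 / 0.01531 L = 0.324 M.

0.324 M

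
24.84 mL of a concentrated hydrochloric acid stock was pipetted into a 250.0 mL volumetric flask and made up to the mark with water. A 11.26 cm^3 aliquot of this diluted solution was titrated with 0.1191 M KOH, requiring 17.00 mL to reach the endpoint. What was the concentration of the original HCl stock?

n(KOH) = 0.1191 x 0.01700 = 0.002025 mol.
n(HCl) in the aliquot = 0.002025 mol.
[diluted HCl] = 0.002025 / 0.01126 = 0.1798 M.
Dilution factor = 250.0/24.84 = 10.06, so [stock] = 0.1798 x 10.06 = 1.81 M.

1.81 M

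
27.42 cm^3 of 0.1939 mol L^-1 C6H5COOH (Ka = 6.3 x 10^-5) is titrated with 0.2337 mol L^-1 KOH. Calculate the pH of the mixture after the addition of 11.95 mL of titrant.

4.24

Initial n(C6H5COOH) = 0.1939 x 0.02742 = 0.005317 mol.
n(KOH) added = 0.2337 x 0.01195 = 0.002793 mol, converting that many moles of C6H5COOH to C6H5COO-.
Remaining n(C6H5COOH) = 0.002524 mol; n(C6H5COO-) = 0.002793 mol.
By Henderson-Hasselbalch, pH = pKa + log([A^-]/[HA]) = 4.20 + log(0.002793/0.002524) = 4.20 + (+0.04) = 4.24.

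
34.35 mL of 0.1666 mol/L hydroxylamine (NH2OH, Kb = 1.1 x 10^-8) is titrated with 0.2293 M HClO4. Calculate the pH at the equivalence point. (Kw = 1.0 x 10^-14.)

n(NH2OH) = 0.1666 x 0.03435 = 0.005723 mol; V(HClO4) at equivalence = 0.005723/0.2293 = 0.02496 L.
At equivalence the base is fully converted to NH3OH+; total volume = 0.05931 L, so [NH3OH+] = 0.005723/0.05931 = 0.09649 M.
Ka(NH3OH+) = Kw/Kb = 1.0e-14 / 1.1 x 10^-8 = 9.09e-7.
[H^+] = sqrt(Ka x [NH3OH+]) = sqrt(9.09e-7 x 0.09649) = 0.000296 M.
pH = -log(0.000296) = 3.53.

3.53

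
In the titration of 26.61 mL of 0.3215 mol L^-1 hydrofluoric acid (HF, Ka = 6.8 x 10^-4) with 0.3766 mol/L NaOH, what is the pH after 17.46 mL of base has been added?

3.69

Initial n(HF) = 0.3215 x 0.02661 = 0.008555 mol.
n(NaOH) added = 0.3766 x 0.01746 = 0.006575 mol, converting that many moles of HF to F-.
Remaining n(HF) = 0.001980 mol; n(F-) = 0.006575 mol.
By Henderson-Hasselbalch, pH = pKa + log([A^-]/[HA]) = 3.17 + log(0.006575/0.001980) = 3.17 + (+0.52) = 3.69.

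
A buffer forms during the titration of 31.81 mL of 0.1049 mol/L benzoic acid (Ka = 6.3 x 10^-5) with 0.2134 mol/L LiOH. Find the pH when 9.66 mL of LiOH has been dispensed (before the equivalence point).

Initial n(C6H5COOH) = 0.1049 x 0.03181 = 0.003337 mol.
n(LiOH) added = 0.2134 x 0.009660 = 0.002061 mol, converting that many moles of C6H5COOH to C6H5COO-.
Remaining n(C6H5COOH) = 0.001275 mol; n(C6H5COO-) = 0.002061 mol.
By Henderson-Hasselbalch, pH = pKa + log([A^-]/[HA]) = 4.20 + log(0.002061/0.001275) = 4.20 + (+0.21) = 4.41.

4.41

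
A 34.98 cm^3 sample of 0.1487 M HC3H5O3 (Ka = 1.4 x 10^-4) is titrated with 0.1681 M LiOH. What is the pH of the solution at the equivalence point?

8.38

n(HC3H5O3) = 0.1487 x 0.03498 = 0.005202 mol; V(LiOH) at equivalence = 0.005202/0.1681 = 0.03094 L.
At equivalence all the acid is converted to C3H5O3-; total volume = 0.03498 + 0.03094 = 0.06592 L, so [C3H5O3-] = 0.005202/0.06592 = 0.07890 M.
Kb = Kw/Ka = 1.0e-14 / 1.4 x 10^-4 = 7.14e-11.
[OH^-] = sqrt(Kb x [C3H5O3-]) = sqrt(7.14e-11 x 0.07890) = 2.37e-6 M.
pOH = 5.62, so pH = 14.00 - 5.62 = 8.38.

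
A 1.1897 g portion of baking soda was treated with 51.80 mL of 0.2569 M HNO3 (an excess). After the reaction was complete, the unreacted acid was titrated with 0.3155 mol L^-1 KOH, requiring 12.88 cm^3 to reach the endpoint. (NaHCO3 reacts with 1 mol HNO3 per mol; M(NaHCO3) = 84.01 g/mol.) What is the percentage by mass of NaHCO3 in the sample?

Total n(HNO3) added = 0.2569 x 0.05180 = 0.01331 mol.
n(KOH) used = 0.3155 x 0.01288 = 0.004064 mol, which equals the excess n(HNO3).
So n(HNO3) consumed by the sample = 0.01331 - 0.004064 = 0.009244 mol.
n(NaHCO3) = 0.009244 / 1 = 0.009244 mol.
mass NaHCO3 = 0.009244 x 84.01 = 0.7766 g, so %NaHCO3 = 0.7766/1.1897 x 100 = 65.3%.

65.3%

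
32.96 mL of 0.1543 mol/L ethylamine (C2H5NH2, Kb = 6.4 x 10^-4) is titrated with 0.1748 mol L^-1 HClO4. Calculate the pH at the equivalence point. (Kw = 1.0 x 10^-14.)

n(C2H5NH2) = 0.1543 x 0.03296 = 0.005086 mol; V(HClO4) at equivalence = 0.005086/0.1748 = 0.02909 L.
At equivalence the base is fully converted to C2H5NH3+; total volume = 0.06205 L, so [C2H5NH3+] = 0.005086/0.06205 = 0.08196 M.
Ka(C2H5NH3+) = Kw/Kb = 1.0e-14 / 6.4 x 10^-4 = 1.56e-11.
[H^+] = sqrt(Ka x [C2H5NH3+]) = sqrt(1.56e-11 x 0.08196) = 1.13e-6 M.
pH = -log(1.13e-6) = 5.95.

5.95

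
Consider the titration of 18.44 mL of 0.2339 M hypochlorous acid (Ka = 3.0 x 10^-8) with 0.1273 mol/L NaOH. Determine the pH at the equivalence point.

n(HClO) = 0.2339 x 0.01844 = 0.004313 mol; V(NaOH) at equivalence = 0.004313/0.1273 = 0.03388 L.
At equivalence all the acid is converted to ClO-; total volume = 0.01844 + 0.03388 = 0.05232 L, so [ClO-] = 0.004313/0.05232 = 0.08243 M.
Kb = Kw/Ka = 1.0e-14 / 3.0 x 10^-8 = 3.33e-7.
[OH^-] = sqrt(Kb x [ClO-]) = sqrt(3.33e-7 x 0.08243) = 0.000166 M.
pOH = 3.78, so pH = 14.00 - 3.78 = 10.22.

10.22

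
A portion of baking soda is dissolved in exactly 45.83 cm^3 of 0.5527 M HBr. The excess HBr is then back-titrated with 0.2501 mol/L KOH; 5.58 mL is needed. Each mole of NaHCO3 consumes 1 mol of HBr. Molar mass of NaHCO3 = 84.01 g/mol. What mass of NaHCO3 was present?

Total n(HBr) added = 0.5527 x 0.04583 = 0.02533 mol.
n(KOH) used = 0.2501 x 0.005580 = 0.001396 mol, which equals the excess n(HBr).
So n(HBr) consumed by the sample = 0.02533 - 0.001396 = 0.02393 mol.
n(NaHCO3) = 0.02393 / 1 = 0.02393 mol.
mass = 0.02393 mol x 84.01 g/mol = 2.01 g.

2.01 g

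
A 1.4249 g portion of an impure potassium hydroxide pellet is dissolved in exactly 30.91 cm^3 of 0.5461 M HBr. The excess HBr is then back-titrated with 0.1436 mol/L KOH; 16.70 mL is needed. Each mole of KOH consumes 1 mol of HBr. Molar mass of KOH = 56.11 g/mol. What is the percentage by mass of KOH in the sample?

57.0%

Total n(HBr) added = 0.5461 x 0.03091 = 0.01688 mol.
n(KOH) used = 0.1436 x 0.01670 = 0.002398 mol, which equals the excess n(HBr).
So n(HBr) consumed by the sample = 0.01688 - 0.002398 = 0.01448 mol.
n(KOH) = 0.01448 / 1 = 0.01448 mol.
mass KOH = 0.01448 x 56.11 = 0.8126 g, so %KOH = 0.8126/1.4249 x 100 = 57.0%.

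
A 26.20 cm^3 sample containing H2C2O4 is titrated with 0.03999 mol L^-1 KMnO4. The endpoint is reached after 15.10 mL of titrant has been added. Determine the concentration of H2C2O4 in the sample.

n(KMnO4) = 0.03999 x 0.01510 = 0.0006038 mol.
From the balanced equation, 2 mol KMnO4 reacts with 5 mol H2C2O4, so n(H2C2O4) = 0.0006038 x 5/2 = 0.001510 mol.
[H2C2O4] = 0.001510 / 0.02620 L = 0.0576 M.

0.0576 M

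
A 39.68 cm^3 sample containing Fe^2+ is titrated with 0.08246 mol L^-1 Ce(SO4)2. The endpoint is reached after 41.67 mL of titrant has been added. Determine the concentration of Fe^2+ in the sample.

n(Ce(SO4)2) = 0.08246 x 0.04167 = 0.003436 mol.
From the balanced equation, 1 mol Ce(SO4)2 reacts with 1 mol Fe^2+, so n(Fe^2+) = 0.003436 x 1/1 = 0.003436 mol.
[Fe^2+] = 0.003436 / 0.03968 L = 0.0866 M.

0.0866 M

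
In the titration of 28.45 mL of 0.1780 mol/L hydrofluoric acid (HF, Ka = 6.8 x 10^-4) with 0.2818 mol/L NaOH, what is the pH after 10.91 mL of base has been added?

Initial n(HF) = 0.1780 x 0.02845 = 0.005064 mol.
n(NaOH) added = 0.2818 x 0.01091 = 0.003074 mol, converting that many moles of HF to F-.
Remaining n(HF) = 0.001990 mol; n(F-) = 0.003074 mol.
By Henderson-Hasselbalch, pH = pKa + log([A^-]/[HA]) = 3.17 + log(0.003074/0.001990) = 3.17 + (+0.19) = 3.36.

3.36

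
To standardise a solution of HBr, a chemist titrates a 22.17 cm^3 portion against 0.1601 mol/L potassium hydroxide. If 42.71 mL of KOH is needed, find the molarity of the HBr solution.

n(KOH) delivered = 0.1601 x 0.04271 = 0.006838 mol.
For a 1:1 reaction, n(HBr) = 0.006838 mol.
[HBr] = 0.006838 mol / 0.02217 L = 0.308 M.

0.308 M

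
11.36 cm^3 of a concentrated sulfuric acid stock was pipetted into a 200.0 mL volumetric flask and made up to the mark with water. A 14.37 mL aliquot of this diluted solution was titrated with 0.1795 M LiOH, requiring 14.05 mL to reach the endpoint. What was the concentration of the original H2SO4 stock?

n(LiOH) = 0.1795 x 0.01405 = 0.002522 mol.
n(H2SO4) in the aliquot = 0.002522 x 1/2 = 0.001261 mol.
[diluted H2SO4] = 0.001261 / 0.01437 = 0.08775 M.
Dilution factor = 200.0/11.36 = 17.61, so [stock] = 0.08775 x 17.61 = 1.54 M.

1.54 M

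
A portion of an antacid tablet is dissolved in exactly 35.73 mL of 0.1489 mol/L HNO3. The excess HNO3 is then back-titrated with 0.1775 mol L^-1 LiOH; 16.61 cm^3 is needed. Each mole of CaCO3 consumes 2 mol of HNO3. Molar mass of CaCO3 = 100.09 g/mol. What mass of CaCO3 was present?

Total n(HNO3) added = 0.1489 x 0.03573 = 0.005320 mol.
n(LiOH) used = 0.1775 x 0.01661 = 0.002948 mol, which equals the excess n(HNO3).
So n(HNO3) consumed by the sample = 0.005320 - 0.002948 = 0.002372 mol.
n(CaCO3) = 0.002372 / 2 = 0.001186 mol.
mass = 0.001186 mol x 100.09 g/mol = 0.119 g.

0.119 g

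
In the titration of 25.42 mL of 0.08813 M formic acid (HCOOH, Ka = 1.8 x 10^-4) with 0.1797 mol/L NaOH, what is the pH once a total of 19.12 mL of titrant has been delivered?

12.43

n(acid) = 0.08813 x 0.02542 = 0.002240 mol; n(NaOH) added = 0.1797 x 0.01912 = 0.003436 mol.
Base is in excess by 0.003436 - 0.002240 = 0.001196 mol in a total volume of 0.04454 L.
[OH^-] = 0.001196/0.04454 = 0.02684 M, so pOH = 1.57 and pH = 14.00 - 1.57 = 12.43.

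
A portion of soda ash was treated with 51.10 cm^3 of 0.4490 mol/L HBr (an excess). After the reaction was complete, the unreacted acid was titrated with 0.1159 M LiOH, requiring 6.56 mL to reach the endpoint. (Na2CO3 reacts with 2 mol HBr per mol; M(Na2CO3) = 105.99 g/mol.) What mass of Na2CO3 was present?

Total n(HBr) added = 0.4490 x 0.05110 = 0.02294 mol.
n(LiOH) used = 0.1159 x 0.006560 = 0.0007603 mol, which equals the excess n(HBr).
So n(HBr) consumed by the sample = 0.02294 - 0.0007603 = 0.02218 mol.
n(Na2CO3) = 0.02218 / 2 = 0.01109 mol.
mass = 0.01109 mol x 105.99 g/mol = 1.18 g.

1.18 g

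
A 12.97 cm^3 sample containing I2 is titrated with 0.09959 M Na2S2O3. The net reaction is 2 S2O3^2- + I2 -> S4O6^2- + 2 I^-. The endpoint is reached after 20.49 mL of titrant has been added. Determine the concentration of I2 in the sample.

0.0787 M

n(Na2S2O3) = 0.09959 x 0.02049 = 0.002041 mol.
From the balanced equation, 2 mol Na2S2O3 reacts with 1 mol I2, so n(I2) = 0.002041 x 1/2 = 0.001020 mol.
[I2] = 0.001020 / 0.01297 L = 0.0787 M.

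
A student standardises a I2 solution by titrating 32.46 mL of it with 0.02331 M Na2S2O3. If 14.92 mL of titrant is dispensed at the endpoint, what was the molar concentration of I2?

0.00536 M

n(Na2S2O3) = 0.02331 x 0.01492 = 0.0003478 mol.
From the balanced equation, 2 mol Na2S2O3 reacts with 1 mol I2, so n(I2) = 0.0003478 x 1/2 = 0.0001739 mol.
[I2] = 0.0001739 / 0.03246 L = 0.00536 M.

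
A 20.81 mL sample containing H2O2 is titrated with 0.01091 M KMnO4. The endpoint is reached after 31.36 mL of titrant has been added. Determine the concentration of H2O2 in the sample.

0.0411 M

n(KMnO4) = 0.01091 x 0.03136 = 0.0003421 mol.
From the balanced equation, 2 mol KMnO4 reacts with 5 mol H2O2, so n(H2O2) = 0.0003421 x 5/2 = 0.0008553 mol.
[H2O2] = 0.0008553 / 0.02081 L = 0.0411 M.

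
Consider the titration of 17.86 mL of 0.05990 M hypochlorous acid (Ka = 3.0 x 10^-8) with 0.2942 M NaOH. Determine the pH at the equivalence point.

n(HClO) = 0.05990 x 0.01786 = 0.001070 mol; V(NaOH) at equivalence = 0.001070/0.2942 = 0.003636 L.
At equivalence all the acid is converted to ClO-; total volume = 0.01786 + 0.003636 = 0.02150 L, so [ClO-] = 0.001070/0.02150 = 0.04977 M.
Kb = Kw/Ka = 1.0e-14 / 3.0 x 10^-8 = 3.33e-7.
[OH^-] = sqrt(Kb x [ClO-]) = sqrt(3.33e-7 x 0.04977) = 0.000129 M.
pOH = 3.89, so pH = 14.00 - 3.89 = 10.11.

10.11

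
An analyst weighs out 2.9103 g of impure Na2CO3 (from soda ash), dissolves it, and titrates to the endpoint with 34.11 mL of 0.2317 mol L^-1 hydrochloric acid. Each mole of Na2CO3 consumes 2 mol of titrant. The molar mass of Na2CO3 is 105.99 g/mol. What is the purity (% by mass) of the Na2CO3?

n(HCl) = 0.2317 x 0.03411 = 0.007903 mol.
n(Na2CO3) = 0.007903 / 2 = 0.003952 mol.
mass of Na2CO3 = 0.003952 x 105.99 = 0.4188 g.
% purity = 0.4188 / 2.9103 x 100 = 14.4%.

14.4%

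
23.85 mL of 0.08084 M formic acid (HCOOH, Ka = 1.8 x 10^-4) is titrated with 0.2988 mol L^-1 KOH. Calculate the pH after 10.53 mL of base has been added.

n(acid) = 0.08084 x 0.02385 = 0.001928 mol; n(KOH) added = 0.2988 x 0.01053 = 0.003146 mol.
Base is in excess by 0.003146 - 0.001928 = 0.001218 mol in a total volume of 0.03438 L.
[OH^-] = 0.001218/0.03438 = 0.03544 M, so pOH = 1.45 and pH = 14.00 - 1.45 = 12.55.

12.55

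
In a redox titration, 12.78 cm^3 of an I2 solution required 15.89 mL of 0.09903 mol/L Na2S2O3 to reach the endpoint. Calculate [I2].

n(Na2S2O3) = 0.09903 x 0.01589 = 0.001574 mol.
From the balanced equation, 2 mol Na2S2O3 reacts with 1 mol I2, so n(I2) = 0.001574 x 1/2 = 0.0007868 mol.
[I2] = 0.0007868 / 0.01278 L = 0.0616 M.

0.0616 M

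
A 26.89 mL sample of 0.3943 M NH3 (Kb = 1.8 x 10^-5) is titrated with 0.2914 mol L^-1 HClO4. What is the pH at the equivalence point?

n(NH3) = 0.3943 x 0.02689 = 0.01060 mol; V(HClO4) at equivalence = 0.01060/0.2914 = 0.03639 L.
At equivalence the base is fully converted to NH4+; total volume = 0.06328 L, so [NH4+] = 0.01060/0.06328 = 0.1676 M.
Ka(NH4+) = Kw/Kb = 1.0e-14 / 1.8 x 10^-5 = 5.56e-10.
[H^+] = sqrt(Ka x [NH4+]) = sqrt(5.56e-10 x 0.1676) = 9.65e-6 M.
pH = -log(9.65e-6) = 5.02.

5.02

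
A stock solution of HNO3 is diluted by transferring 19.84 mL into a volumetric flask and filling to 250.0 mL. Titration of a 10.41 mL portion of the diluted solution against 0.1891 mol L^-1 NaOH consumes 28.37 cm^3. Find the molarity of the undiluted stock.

n(NaOH) = 0.1891 x 0.02837 = 0.005365 mol.
n(HNO3) in the aliquot = 0.005365 mol.
[diluted HNO3] = 0.005365 / 0.01041 = 0.5153 M.
Dilution factor = 250.0/19.84 = 12.60, so [stock] = 0.5153 x 12.60 = 6.49 M.

6.49 M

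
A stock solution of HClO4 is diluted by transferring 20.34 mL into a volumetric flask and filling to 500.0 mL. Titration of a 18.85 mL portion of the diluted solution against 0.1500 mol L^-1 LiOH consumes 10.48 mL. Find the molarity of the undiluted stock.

2.05 M

n(LiOH) = 0.1500 x 0.01048 = 0.001572 mol.
n(HClO4) in the aliquot = 0.001572 mol.
[diluted HClO4] = 0.001572 / 0.01885 = 0.08340 M.
Dilution factor = 500.0/20.34 = 24.58, so [stock] = 0.08340 x 24.58 = 2.05 M.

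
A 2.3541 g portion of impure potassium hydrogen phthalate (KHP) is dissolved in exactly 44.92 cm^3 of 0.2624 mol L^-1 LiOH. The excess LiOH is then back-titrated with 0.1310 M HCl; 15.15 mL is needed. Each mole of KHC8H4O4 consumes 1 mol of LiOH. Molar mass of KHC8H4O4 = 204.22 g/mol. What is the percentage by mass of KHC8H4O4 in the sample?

Total n(LiOH) added = 0.2624 x 0.04492 = 0.01179 mol.
n(HCl) used = 0.1310 x 0.01515 = 0.001985 mol, which equals the excess n(LiOH).
So n(LiOH) consumed by the sample = 0.01179 - 0.001985 = 0.009802 mol.
n(KHC8H4O4) = 0.009802 / 1 = 0.009802 mol.
mass KHC8H4O4 = 0.009802 x 204.22 = 2.002 g, so %KHC8H4O4 = 2.002/2.3541 x 100 = 85.0%.

85.0%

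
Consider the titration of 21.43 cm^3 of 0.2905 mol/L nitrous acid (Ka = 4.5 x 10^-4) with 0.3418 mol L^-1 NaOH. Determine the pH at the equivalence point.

8.27

n(HNO2) = 0.2905 x 0.02143 = 0.006225 mol; V(NaOH) at equivalence = 0.006225/0.3418 = 0.01821 L.
At equivalence all the acid is converted to NO2-; total volume = 0.02143 + 0.01821 = 0.03964 L, so [NO2-] = 0.006225/0.03964 = 0.1570 M.
Kb = Kw/Ka = 1.0e-14 / 4.5 x 10^-4 = 2.22e-11.
[OH^-] = sqrt(Kb x [NO2-]) = sqrt(2.22e-11 x 0.1570) = 1.87e-6 M.
pOH = 5.73, so pH = 14.00 - 5.73 = 8.27.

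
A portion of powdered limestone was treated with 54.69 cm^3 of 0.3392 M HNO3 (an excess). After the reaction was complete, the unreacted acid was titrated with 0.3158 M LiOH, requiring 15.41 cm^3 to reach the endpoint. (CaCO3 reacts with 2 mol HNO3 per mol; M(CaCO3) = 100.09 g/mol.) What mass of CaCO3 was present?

Total n(HNO3) added = 0.3392 x 0.05469 = 0.01855 mol.
n(LiOH) used = 0.3158 x 0.01541 = 0.004866 mol, which equals the excess n(HNO3).
So n(HNO3) consumed by the sample = 0.01855 - 0.004866 = 0.01368 mol.
n(CaCO3) = 0.01368 / 2 = 0.006842 mol.
mass = 0.006842 mol x 100.09 g/mol = 0.685 g.

0.685 g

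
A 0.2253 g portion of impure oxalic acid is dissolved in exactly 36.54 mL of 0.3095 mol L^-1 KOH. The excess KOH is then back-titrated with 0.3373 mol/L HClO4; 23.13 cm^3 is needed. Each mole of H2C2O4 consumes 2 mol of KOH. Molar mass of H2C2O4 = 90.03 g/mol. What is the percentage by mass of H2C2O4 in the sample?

70.1%

Total n(KOH) added = 0.3095 x 0.03654 = 0.01131 mol.
n(HClO4) used = 0.3373 x 0.02313 = 0.007802 mol, which equals the excess n(KOH).
So n(KOH) consumed by the sample = 0.01131 - 0.007802 = 0.003507 mol.
n(H2C2O4) = 0.003507 / 2 = 0.001754 mol.
mass H2C2O4 = 0.001754 x 90.03 = 0.1579 g, so %H2C2O4 = 0.1579/0.2253 x 100 = 70.1%.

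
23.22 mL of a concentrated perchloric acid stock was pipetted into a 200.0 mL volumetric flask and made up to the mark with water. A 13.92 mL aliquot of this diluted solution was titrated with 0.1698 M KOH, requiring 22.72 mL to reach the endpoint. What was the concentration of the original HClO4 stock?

n(KOH) = 0.1698 x 0.02272 = 0.003858 mol.
n(HClO4) in the aliquot = 0.003858 mol.
[diluted HClO4] = 0.003858 / 0.01392 = 0.2771 M.
Dilution factor = 200.0/23.22 = 8.613, so [stock] = 0.2771 x 8.613 = 2.39 M.

2.39 M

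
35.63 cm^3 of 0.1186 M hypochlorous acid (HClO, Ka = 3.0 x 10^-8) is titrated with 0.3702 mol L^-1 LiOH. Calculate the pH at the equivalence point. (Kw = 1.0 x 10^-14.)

n(HClO) = 0.1186 x 0.03563 = 0.004226 mol; V(LiOH) at equivalence = 0.004226/0.3702 = 0.01141 L.
At equivalence all the acid is converted to ClO-; total volume = 0.03563 + 0.01141 = 0.04704 L, so [ClO-] = 0.004226/0.04704 = 0.08982 M.
Kb = Kw/Ka = 1.0e-14 / 3.0 x 10^-8 = 3.33e-7.
[OH^-] = sqrt(Kb x [ClO-]) = sqrt(3.33e-7 x 0.08982) = 0.000173 M.
pOH = 3.76, so pH = 14.00 - 3.76 = 10.24.

10.24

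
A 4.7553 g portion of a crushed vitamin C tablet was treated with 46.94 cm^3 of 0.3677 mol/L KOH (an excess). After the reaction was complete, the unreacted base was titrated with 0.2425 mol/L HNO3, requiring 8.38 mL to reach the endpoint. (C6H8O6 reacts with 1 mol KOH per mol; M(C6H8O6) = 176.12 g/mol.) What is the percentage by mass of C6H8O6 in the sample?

Total n(KOH) added = 0.3677 x 0.04694 = 0.01726 mol.
n(HNO3) used = 0.2425 x 0.008380 = 0.002032 mol, which equals the excess n(KOH).
So n(KOH) consumed by the sample = 0.01726 - 0.002032 = 0.01523 mol.
n(C6H8O6) = 0.01523 / 1 = 0.01523 mol.
mass C6H8O6 = 0.01523 x 176.12 = 2.682 g, so %C6H8O6 = 2.682/4.7553 x 100 = 56.4%.

56.4%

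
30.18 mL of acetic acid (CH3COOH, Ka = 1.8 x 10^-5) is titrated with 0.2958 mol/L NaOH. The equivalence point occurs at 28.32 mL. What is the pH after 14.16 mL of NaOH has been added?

4.74

14.16 mL is exactly half the equivalence volume (28.32/2), i.e. the half-equivalence point.
There, n(HA) = n(A^-), so pH = pKa = -log(1.8 x 10^-5) = 4.74.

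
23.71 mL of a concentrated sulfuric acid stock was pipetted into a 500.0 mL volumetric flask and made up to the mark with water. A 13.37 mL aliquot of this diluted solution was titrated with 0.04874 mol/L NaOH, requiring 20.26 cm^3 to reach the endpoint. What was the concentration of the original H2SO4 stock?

0.779 M

n(NaOH) = 0.04874 x 0.02026 = 0.0009875 mol.
n(H2SO4) in the aliquot = 0.0009875 x 1/2 = 0.0004937 mol.
[diluted H2SO4] = 0.0004937 / 0.01337 = 0.03693 M.
Dilution factor = 500.0/23.71 = 21.09, so [stock] = 0.03693 x 21.09 = 0.779 M.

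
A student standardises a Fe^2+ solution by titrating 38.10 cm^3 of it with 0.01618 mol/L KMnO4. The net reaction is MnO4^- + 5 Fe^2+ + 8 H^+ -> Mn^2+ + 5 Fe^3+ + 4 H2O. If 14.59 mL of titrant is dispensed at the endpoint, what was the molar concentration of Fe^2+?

n(KMnO4) = 0.01618 x 0.01459 = 0.0002361 mol.
From the balanced equation, 1 mol KMnO4 reacts with 5 mol Fe^2+, so n(Fe^2+) = 0.0002361 x 5/1 = 0.001180 mol.
[Fe^2+] = 0.001180 / 0.03810 L = 0.0310 M.

0.0310 M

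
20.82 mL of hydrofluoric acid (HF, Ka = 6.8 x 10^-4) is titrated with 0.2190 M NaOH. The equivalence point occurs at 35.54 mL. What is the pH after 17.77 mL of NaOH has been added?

17.77 mL is exactly half the equivalence volume (35.54/2), i.e. the half-equivalence point.
There, n(HA) = n(A^-), so pH = pKa = -log(6.8 x 10^-4) = 3.17.

3.17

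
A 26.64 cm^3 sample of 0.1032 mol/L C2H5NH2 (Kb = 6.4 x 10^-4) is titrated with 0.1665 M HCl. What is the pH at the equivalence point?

n(C2H5NH2) = 0.1032 x 0.02664 = 0.002749 mol; V(HCl) at equivalence = 0.002749/0.1665 = 0.01651 L.
At equivalence the base is fully converted to C2H5NH3+; total volume = 0.04315 L, so [C2H5NH3+] = 0.002749/0.04315 = 0.06371 M.
Ka(C2H5NH3+) = Kw/Kb = 1.0e-14 / 6.4 x 10^-4 = 1.56e-11.
[H^+] = sqrt(Ka x [C2H5NH3+]) = sqrt(1.56e-11 x 0.06371) = 9.98e-7 M.
pH = -log(9.98e-7) = 6.00.

6.00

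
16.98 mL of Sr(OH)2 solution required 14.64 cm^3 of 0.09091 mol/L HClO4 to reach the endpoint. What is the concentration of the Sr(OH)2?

0.0392 M

n(HClO4) delivered = 0.09091 x 0.01464 = 0.001331 mol.
The reaction is 1 Sr(OH)2 + 2 HClO4, so n(Sr(OH)2) = 0.001331 x 1/2 = 0.0006655 mol.
[Sr(OH)2] = 0.0006655 mol / 0.01698 L = 0.0392 M.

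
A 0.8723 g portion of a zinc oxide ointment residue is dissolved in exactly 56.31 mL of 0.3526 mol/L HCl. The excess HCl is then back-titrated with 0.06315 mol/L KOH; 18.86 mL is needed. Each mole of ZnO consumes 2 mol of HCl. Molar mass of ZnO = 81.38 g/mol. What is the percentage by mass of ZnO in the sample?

87.1%

Total n(HCl) added = 0.3526 x 0.05631 = 0.01985 mol.
n(KOH) used = 0.06315 x 0.01886 = 0.001191 mol, which equals the excess n(HCl).
So n(HCl) consumed by the sample = 0.01985 - 0.001191 = 0.01866 mol.
n(ZnO) = 0.01866 / 2 = 0.009332 mol.
mass ZnO = 0.009332 x 81.38 = 0.7594 g, so %ZnO = 0.7594/0.8723 x 100 = 87.1%.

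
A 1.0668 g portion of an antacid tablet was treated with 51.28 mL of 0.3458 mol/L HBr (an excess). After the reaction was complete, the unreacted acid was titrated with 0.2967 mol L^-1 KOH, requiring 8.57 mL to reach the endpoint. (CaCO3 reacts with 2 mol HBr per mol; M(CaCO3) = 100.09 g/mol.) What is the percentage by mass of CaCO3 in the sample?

71.3%

Total n(HBr) added = 0.3458 x 0.05128 = 0.01773 mol.
n(KOH) used = 0.2967 x 0.008570 = 0.002543 mol, which equals the excess n(HBr).
So n(HBr) consumed by the sample = 0.01773 - 0.002543 = 0.01519 mol.
n(CaCO3) = 0.01519 / 2 = 0.007595 mol.
mass CaCO3 = 0.007595 x 100.09 = 0.7602 g, so %CaCO3 = 0.7602/1.0668 x 100 = 71.3%.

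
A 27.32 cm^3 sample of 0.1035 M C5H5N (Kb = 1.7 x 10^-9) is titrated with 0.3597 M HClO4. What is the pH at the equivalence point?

3.16

n(C5H5N) = 0.1035 x 0.02732 = 0.002828 mol; V(HClO4) at equivalence = 0.002828/0.3597 = 0.007861 L.
At equivalence the base is fully converted to C5H5NH+; total volume = 0.03518 L, so [C5H5NH+] = 0.002828/0.03518 = 0.08037 M.
Ka(C5H5NH+) = Kw/Kb = 1.0e-14 / 1.7 x 10^-9 = 5.88e-6.
[H^+] = sqrt(Ka x [C5H5NH+]) = sqrt(5.88e-6 x 0.08037) = 0.000688 M.
pH = -log(0.000688) = 3.16.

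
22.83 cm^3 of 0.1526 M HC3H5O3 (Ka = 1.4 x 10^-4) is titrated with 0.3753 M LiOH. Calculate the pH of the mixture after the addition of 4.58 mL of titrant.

Initial n(HC3H5O3) = 0.1526 x 0.02283 = 0.003484 mol.
n(LiOH) added = 0.3753 x 0.004580 = 0.001719 mol, converting that many moles of HC3H5O3 to C3H5O3-.
Remaining n(HC3H5O3) = 0.001765 mol; n(C3H5O3-) = 0.001719 mol.
By Henderson-Hasselbalch, pH = pKa + log([A^-]/[HA]) = 3.85 + log(0.001719/0.001765) = 3.85 + (-0.01) = 3.84.

3.84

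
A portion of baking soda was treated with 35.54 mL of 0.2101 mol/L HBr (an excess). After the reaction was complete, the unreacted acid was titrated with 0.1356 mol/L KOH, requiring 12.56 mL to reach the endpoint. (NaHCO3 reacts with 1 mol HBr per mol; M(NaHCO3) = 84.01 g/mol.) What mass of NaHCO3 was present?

Total n(HBr) added = 0.2101 x 0.03554 = 0.007467 mol.
n(KOH) used = 0.1356 x 0.01256 = 0.001703 mol, which equals the excess n(HBr).
So n(HBr) consumed by the sample = 0.007467 - 0.001703 = 0.005764 mol.
n(NaHCO3) = 0.005764 / 1 = 0.005764 mol.
mass = 0.005764 mol x 84.01 g/mol = 0.484 g.

0.484 g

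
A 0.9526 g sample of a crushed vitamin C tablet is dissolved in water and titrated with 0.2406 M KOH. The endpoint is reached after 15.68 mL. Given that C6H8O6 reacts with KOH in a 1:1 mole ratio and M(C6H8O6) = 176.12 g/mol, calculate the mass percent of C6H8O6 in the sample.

n(KOH) = 0.2406 x 0.01568 = 0.003773 mol.
n(C6H8O6) = 0.003773 / 1 = 0.003773 mol.
mass of C6H8O6 = 0.003773 x 176.12 = 0.6644 g.
% purity = 0.6644 / 0.9526 x 100 = 69.7%.

69.7%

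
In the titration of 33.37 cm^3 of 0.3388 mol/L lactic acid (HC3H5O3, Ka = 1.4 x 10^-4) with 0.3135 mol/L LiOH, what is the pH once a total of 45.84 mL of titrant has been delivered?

12.59

n(acid) = 0.3388 x 0.03337 = 0.01131 mol; n(LiOH) added = 0.3135 x 0.04584 = 0.01437 mol.
Base is in excess by 0.01437 - 0.01131 = 0.003065 mol in a total volume of 0.07921 L.
[OH^-] = 0.003065/0.07921 = 0.03870 M, so pOH = 1.41 and pH = 14.00 - 1.41 = 12.59.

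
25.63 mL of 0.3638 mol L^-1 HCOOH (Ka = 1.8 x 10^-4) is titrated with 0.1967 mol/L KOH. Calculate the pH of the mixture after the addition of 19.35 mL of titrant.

3.58

Initial n(HCOOH) = 0.3638 x 0.02563 = 0.009324 mol.
n(KOH) added = 0.1967 x 0.01935 = 0.003806 mol, converting that many moles of HCOOH to HCOO-.
Remaining n(HCOOH) = 0.005518 mol; n(HCOO-) = 0.003806 mol.
By Henderson-Hasselbalch, pH = pKa + log([A^-]/[HA]) = 3.74 + log(0.003806/0.005518) = 3.74 + (-0.16) = 3.58.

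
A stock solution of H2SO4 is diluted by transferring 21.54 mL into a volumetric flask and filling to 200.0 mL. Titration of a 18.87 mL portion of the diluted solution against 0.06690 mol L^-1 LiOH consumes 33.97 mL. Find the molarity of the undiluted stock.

0.559 M

n(LiOH) = 0.06690 x 0.03397 = 0.002273 mol.
n(H2SO4) in the aliquot = 0.002273 x 1/2 = 0.001136 mol.
[diluted H2SO4] = 0.001136 / 0.01887 = 0.06022 M.
Dilution factor = 200.0/21.54 = 9.285, so [stock] = 0.06022 x 9.285 = 0.559 M.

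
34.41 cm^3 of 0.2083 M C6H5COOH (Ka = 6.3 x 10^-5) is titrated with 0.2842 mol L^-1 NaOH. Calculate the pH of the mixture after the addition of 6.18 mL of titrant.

Initial n(C6H5COOH) = 0.2083 x 0.03441 = 0.007168 mol.
n(NaOH) added = 0.2842 x 0.006180 = 0.001756 mol, converting that many moles of C6H5COOH to C6H5COO-.
Remaining n(C6H5COOH) = 0.005411 mol; n(C6H5COO-) = 0.001756 mol.
By Henderson-Hasselbalch, pH = pKa + log([A^-]/[HA]) = 4.20 + log(0.001756/0.005411) = 4.20 + (-0.49) = 3.71.

3.71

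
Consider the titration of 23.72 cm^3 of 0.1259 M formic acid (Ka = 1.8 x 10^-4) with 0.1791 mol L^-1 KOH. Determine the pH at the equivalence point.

n(HCOOH) = 0.1259 x 0.02372 = 0.002986 mol; V(KOH) at equivalence = 0.002986/0.1791 = 0.01667 L.
At equivalence all the acid is converted to HCOO-; total volume = 0.02372 + 0.01667 = 0.04039 L, so [HCOO-] = 0.002986/0.04039 = 0.07393 M.
Kb = Kw/Ka = 1.0e-14 / 1.8 x 10^-4 = 5.56e-11.
[OH^-] = sqrt(Kb x [HCOO-]) = sqrt(5.56e-11 x 0.07393) = 2.03e-6 M.
pOH = 5.69, so pH = 14.00 - 5.69 = 8.31.

8.31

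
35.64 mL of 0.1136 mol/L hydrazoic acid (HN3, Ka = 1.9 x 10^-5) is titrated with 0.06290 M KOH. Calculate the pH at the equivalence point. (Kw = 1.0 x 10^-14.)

n(HN3) = 0.1136 x 0.03564 = 0.004049 mol; V(KOH) at equivalence = 0.004049/0.06290 = 0.06437 L.
At equivalence all the acid is converted to N3-; total volume = 0.03564 + 0.06437 = 0.1000 L, so [N3-] = 0.004049/0.1000 = 0.04048 M.
Kb = Kw/Ka = 1.0e-14 / 1.9 x 10^-5 = 5.26e-10.
[OH^-] = sqrt(Kb x [N3-]) = sqrt(5.26e-10 x 0.04048) = 4.62e-6 M.
pOH = 5.34, so pH = 14.00 - 5.34 = 8.66.

8.66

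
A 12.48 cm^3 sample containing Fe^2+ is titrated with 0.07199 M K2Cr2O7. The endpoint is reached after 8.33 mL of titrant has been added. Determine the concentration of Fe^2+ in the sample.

0.288 M

n(K2Cr2O7) = 0.07199 x 0.008330 = 0.0005997 mol.
From the balanced equation, 1 mol K2Cr2O7 reacts with 6 mol Fe^2+, so n(Fe^2+) = 0.0005997 x 6/1 = 0.003598 mol.
[Fe^2+] = 0.003598 / 0.01248 L = 0.288 M.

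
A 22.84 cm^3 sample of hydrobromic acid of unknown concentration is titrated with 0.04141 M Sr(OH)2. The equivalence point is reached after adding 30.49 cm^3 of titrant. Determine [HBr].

n(Sr(OH)2) delivered = 0.04141 x 0.03049 = 0.001263 mol.
The reaction is 2 HBr + 1 Sr(OH)2, so n(HBr) = 0.001263 x 2/1 = 0.002525 mol.
[HBr] = 0.002525 mol / 0.02284 L = 0.111 M.

0.111 M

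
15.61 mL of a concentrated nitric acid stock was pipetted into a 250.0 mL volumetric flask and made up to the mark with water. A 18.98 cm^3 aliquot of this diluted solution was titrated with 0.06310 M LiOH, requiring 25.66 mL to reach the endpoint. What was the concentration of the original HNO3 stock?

n(LiOH) = 0.06310 x 0.02566 = 0.001619 mol.
n(HNO3) in the aliquot = 0.001619 mol.
[diluted HNO3] = 0.001619 / 0.01898 = 0.08531 M.
Dilution factor = 250.0/15.61 = 16.02, so [stock] = 0.08531 x 16.02 = 1.37 M.

1.37 M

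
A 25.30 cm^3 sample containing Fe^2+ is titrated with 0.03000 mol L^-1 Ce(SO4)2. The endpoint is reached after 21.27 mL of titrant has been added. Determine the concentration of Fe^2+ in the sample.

n(Ce(SO4)2) = 0.03000 x 0.02127 = 0.0006381 mol.
From the balanced equation, 1 mol Ce(SO4)2 reacts with 1 mol Fe^2+, so n(Fe^2+) = 0.0006381 x 1/1 = 0.0006381 mol.
[Fe^2+] = 0.0006381 / 0.02530 L = 0.0252 M.

0.0252 M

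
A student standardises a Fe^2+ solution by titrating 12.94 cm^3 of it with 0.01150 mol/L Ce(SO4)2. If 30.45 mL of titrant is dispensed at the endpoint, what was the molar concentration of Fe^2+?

n(Ce(SO4)2) = 0.01150 x 0.03045 = 0.0003502 mol.
From the balanced equation, 1 mol Ce(SO4)2 reacts with 1 mol Fe^2+, so n(Fe^2+) = 0.0003502 x 1/1 = 0.0003502 mol.
[Fe^2+] = 0.0003502 / 0.01294 L = 0.0271 M.

0.0271 M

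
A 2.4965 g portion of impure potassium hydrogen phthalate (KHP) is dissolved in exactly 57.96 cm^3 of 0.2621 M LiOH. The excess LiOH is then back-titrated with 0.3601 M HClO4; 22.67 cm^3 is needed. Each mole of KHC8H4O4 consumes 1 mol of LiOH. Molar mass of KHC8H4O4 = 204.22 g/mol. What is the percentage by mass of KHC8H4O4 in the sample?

57.5%

Total n(LiOH) added = 0.2621 x 0.05796 = 0.01519 mol.
n(HClO4) used = 0.3601 x 0.02267 = 0.008163 mol, which equals the excess n(LiOH).
So n(LiOH) consumed by the sample = 0.01519 - 0.008163 = 0.007028 mol.
n(KHC8H4O4) = 0.007028 / 1 = 0.007028 mol.
mass KHC8H4O4 = 0.007028 x 204.22 = 1.435 g, so %KHC8H4O4 = 1.435/2.4965 x 100 = 57.5%.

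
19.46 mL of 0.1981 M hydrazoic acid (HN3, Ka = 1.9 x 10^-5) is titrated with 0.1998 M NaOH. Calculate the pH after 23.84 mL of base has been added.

n(acid) = 0.1981 x 0.01946 = 0.003855 mol; n(NaOH) added = 0.1998 x 0.02384 = 0.004763 mol.
Base is in excess by 0.004763 - 0.003855 = 0.0009082 mol in a total volume of 0.04330 L.
[OH^-] = 0.0009082/0.04330 = 0.02097 M, so pOH = 1.68 and pH = 14.00 - 1.68 = 12.32.

12.32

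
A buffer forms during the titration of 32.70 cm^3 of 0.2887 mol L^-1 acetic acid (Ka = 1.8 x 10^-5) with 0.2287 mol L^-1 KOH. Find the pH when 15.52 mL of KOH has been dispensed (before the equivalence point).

Initial n(CH3COOH) = 0.2887 x 0.03270 = 0.009440 mol.
n(KOH) added = 0.2287 x 0.01552 = 0.003549 mol, converting that many moles of CH3COOH to CH3COO-.
Remaining n(CH3COOH) = 0.005891 mol; n(CH3COO-) = 0.003549 mol.
By Henderson-Hasselbalch, pH = pKa + log([A^-]/[HA]) = 4.74 + log(0.003549/0.005891) = 4.74 + (-0.22) = 4.52.

4.52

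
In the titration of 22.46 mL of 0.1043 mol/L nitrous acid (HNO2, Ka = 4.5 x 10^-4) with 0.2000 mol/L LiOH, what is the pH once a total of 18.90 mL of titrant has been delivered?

n(acid) = 0.1043 x 0.02246 = 0.002343 mol; n(LiOH) added = 0.2000 x 0.01890 = 0.003780 mol.
Base is in excess by 0.003780 - 0.002343 = 0.001437 mol in a total volume of 0.04136 L.
[OH^-] = 0.001437/0.04136 = 0.03475 M, so pOH = 1.46 and pH = 14.00 - 1.46 = 12.54.

12.54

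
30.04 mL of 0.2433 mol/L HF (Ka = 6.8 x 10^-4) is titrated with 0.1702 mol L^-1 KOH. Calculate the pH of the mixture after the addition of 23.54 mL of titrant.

Initial n(HF) = 0.2433 x 0.03004 = 0.007309 mol.
n(KOH) added = 0.1702 x 0.02354 = 0.004007 mol, converting that many moles of HF to F-.
Remaining n(HF) = 0.003302 mol; n(F-) = 0.004007 mol.
By Henderson-Hasselbalch, pH = pKa + log([A^-]/[HA]) = 3.17 + log(0.004007/0.003302) = 3.17 + (+0.08) = 3.25.

3.25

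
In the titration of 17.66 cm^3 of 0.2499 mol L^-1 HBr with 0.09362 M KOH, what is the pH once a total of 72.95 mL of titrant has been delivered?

n(acid) = 0.2499 x 0.01766 = 0.004413 mol; n(KOH) added = 0.09362 x 0.07295 = 0.006830 mol.
Base is in excess by 0.006830 - 0.004413 = 0.002416 mol in a total volume of 0.09061 L.
[OH^-] = 0.002416/0.09061 = 0.02667 M, so pOH = 1.57 and pH = 14.00 - 1.57 = 12.43.

12.43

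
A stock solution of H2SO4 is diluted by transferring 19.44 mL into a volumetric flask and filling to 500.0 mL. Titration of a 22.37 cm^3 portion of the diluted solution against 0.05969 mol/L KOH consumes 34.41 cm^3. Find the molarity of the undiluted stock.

n(KOH) = 0.05969 x 0.03441 = 0.002054 mol.
n(H2SO4) in the aliquot = 0.002054 x 1/2 = 0.001027 mol.
[diluted H2SO4] = 0.001027 / 0.02237 = 0.04591 M.
Dilution factor = 500.0/19.44 = 25.72, so [stock] = 0.04591 x 25.72 = 1.18 M.

1.18 M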